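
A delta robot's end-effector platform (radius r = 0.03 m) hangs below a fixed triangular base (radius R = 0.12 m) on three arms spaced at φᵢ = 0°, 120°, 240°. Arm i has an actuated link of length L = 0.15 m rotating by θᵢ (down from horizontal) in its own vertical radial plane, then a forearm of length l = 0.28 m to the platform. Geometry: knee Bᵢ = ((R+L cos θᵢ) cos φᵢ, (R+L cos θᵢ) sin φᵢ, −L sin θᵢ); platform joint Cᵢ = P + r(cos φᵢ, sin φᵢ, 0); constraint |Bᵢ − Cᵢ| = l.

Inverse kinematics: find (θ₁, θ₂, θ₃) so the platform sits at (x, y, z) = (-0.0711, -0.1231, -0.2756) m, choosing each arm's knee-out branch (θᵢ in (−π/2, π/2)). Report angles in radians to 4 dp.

arm 1 (φ=0.0°): x'=-0.0711, y'=-0.1231
  e−x'=0.1611;  (l²−L²−(e−x')²−y'²−z²)/2L = -0.2039
  θ1 = atan2(B,A) + arccos(C/0.3192) = 1.2217
arm 2 (φ=120.0°): x'=-0.0711, y'=0.1231
  A cos θ + B sin θ = C:  0.1611·cos θ + -0.2756·sin θ = -0.2038
  γ=atan2(-0.2756,0.1611)=-1.0419;  ψ=arccos(-0.6386)=2.2635;  θ2=γ+ψ≈1.2215
rotate P by −φ3: (0.1422, 0.0000, -0.2756)
  e−x'=-0.0522;  (l²−L²−(e−x')²−y'²−z²)/2L = -0.0759
  θ3 = atan2(B,A) + arccos(C/0.2805) = 0.0870

θ₁ = 1.2217, θ₂ = 1.2215, θ₃ = 0.0870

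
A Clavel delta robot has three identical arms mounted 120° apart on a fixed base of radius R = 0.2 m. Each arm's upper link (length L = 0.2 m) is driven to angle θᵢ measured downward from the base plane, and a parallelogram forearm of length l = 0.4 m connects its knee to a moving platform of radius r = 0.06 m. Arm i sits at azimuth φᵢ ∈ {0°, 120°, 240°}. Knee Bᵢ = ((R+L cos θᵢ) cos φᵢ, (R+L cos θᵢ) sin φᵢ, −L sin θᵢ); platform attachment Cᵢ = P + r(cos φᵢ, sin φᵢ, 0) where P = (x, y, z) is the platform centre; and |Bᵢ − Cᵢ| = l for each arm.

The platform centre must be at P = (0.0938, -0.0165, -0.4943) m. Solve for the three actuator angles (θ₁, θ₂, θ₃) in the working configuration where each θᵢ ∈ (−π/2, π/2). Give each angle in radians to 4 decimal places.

φ1=0.0° → target in arm frame (0.0938, -0.0165)
  A=0.0462, B=-0.4943, C=(l²−L²−A²−y'²−z²)/(2L)=-0.3168
  √(A²+B²)=0.4965;  θ1 = -1.4776+2.2630 ≈ 0.7854
φ2=120.0° → target in arm frame (-0.0612, -0.0730)
  A=0.2012, B=-0.4943, C=(l²−L²−A²−y'²−z²)/(2L)=-0.4253
  √(A²+B²)=0.5337;  θ2 = -1.1843+2.4931 ≈ 1.3089
arm 3 (φ=240.0°): x'=-0.0326, y'=0.0895
  e−x'=0.1726;  (l²−L²−(e−x')²−y'²−z²)/2L = -0.4053
  √(A²+B²)=0.5236;  θ3 = -1.2348+2.4562 ≈ 1.2214

θ₁ = 0.7854, θ₂ = 1.3089, θ₃ = 1.2214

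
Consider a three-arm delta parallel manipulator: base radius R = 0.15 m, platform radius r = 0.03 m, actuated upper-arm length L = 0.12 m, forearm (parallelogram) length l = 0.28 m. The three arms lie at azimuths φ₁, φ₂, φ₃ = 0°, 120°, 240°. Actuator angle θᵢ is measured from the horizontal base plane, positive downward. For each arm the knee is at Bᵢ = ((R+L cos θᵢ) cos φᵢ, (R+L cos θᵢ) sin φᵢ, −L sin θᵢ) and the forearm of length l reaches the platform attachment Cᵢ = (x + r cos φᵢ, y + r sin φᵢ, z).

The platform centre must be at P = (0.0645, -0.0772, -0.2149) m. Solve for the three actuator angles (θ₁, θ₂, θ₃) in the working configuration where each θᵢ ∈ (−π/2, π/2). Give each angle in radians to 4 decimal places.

θ₁ = 0.0872, θ₂ = 1.2218, θ₃ = 0.3493

φ1=0.0° → target in arm frame (0.0645, -0.0772)
  A cos θ + B sin θ = C:  0.0555·cos θ + -0.2149·sin θ = 0.0366
  θ1 = atan2(B,A) + arccos(C/0.2220) = 0.0872
φ2=120.0° → target in arm frame (-0.0991, -0.0173)
  A cos θ + B sin θ = C:  0.2191·cos θ + -0.2149·sin θ = -0.1270
  √(A²+B²)=0.3069;  θ2 = -0.7757+1.9975 ≈ 1.2218
rotate P by −φ3: (0.0346, 0.0945, -0.2149)
  e−x'=0.0854;  (l²−L²−(e−x')²−y'²−z²)/2L = 0.0067
  √(A²+B²)=0.2312;  θ3 = -1.1926+1.5419 ≈ 0.3493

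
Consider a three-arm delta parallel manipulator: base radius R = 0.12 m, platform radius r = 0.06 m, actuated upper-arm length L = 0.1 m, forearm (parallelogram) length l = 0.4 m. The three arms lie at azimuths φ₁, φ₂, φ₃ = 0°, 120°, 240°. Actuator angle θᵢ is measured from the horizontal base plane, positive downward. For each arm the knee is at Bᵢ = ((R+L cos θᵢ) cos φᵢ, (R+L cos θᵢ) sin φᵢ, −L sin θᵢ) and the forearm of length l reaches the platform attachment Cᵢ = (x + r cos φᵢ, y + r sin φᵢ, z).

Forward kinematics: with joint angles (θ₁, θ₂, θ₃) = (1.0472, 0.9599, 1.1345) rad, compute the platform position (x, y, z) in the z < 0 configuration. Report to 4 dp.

(0.0002, 0.0263, -0.4703)

arm 1 at φ=0.0°: ρ1 = 0.1100;  centre 1 = (0.1100, 0.0000, -0.0866)
φ2=120.0°: virtual centre (-0.0587, 0.1016, -0.0819), radius l
centre 3 = (0.1023·cos240.0°, 0.1023·sin240.0°, -0.0906) = (-0.0511, -0.0886, -0.0906)
subtract pairs → two planes through P
plane₁₂: -0.3374x+0.2033y+0.0094z = 0.0009
det = 0.1253;  x = 0.0003+0.0002z,  y = 0.0048+-0.0458z
sphere 1 gives Az²+Bz+C=0 with A=1.0021, B=0.1727, C=-0.1404;  B²−4AC=0.5928;  roots -0.4703, 0.2980;  negative root z = -0.4703
x = 0.0002, y = 0.0263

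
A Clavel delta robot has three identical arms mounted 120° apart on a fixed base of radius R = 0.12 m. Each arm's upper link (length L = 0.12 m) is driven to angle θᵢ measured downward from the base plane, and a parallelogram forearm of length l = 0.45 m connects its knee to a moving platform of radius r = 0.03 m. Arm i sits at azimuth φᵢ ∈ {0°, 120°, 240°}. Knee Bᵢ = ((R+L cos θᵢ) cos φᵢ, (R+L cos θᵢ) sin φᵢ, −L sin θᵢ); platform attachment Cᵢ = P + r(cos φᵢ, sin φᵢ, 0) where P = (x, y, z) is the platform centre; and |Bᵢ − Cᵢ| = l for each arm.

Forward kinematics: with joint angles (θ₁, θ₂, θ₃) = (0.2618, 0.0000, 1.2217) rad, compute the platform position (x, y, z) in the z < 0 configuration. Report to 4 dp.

φ1=0.0°: virtual centre (0.2059, 0.0000, -0.0311), radius l
arm 2 at φ=120.0°: (R−r)+L cos θ2 = 0.2100;  centre 2 = (-0.1050, 0.1819, 0.0000)
φ3=240.0°: virtual centre (-0.0655, -0.1135, -0.1128), radius l
subtract pairs → two planes through P
[-0.6218 0.3637 0.0621]·P = 0.0007;  [-0.5429 -0.2270 -0.1634]·P = -0.0135
Cramer: x(z) = 0.0140-0.1339z;  y(z) = 0.0259-0.3997z
into |P−centre ₁|² = l²: 1.1777z² + 0.0928z + -0.1640 = 0;  Δ = 0.7813;  z = -0.4147 or 0.3359 → z<0 root = -0.4147
x = 0.0695, y = 0.1917

(0.0695, 0.1917, -0.4147)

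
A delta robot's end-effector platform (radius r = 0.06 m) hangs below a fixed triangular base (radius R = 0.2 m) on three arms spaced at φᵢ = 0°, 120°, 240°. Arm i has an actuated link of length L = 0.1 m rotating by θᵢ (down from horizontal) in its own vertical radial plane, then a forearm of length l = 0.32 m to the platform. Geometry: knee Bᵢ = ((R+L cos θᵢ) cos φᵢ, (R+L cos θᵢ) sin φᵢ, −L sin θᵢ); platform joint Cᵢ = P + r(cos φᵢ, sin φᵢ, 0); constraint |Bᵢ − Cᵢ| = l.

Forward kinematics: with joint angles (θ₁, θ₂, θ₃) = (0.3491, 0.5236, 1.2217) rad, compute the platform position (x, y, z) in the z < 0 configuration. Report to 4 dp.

(0.0510, 0.0616, -0.2894)

φ1=0.0°: virtual centre (0.2340, 0.0000, -0.0342), radius l
φ2=120.0°: virtual centre (-0.1133, 0.1962, -0.0500), radius l
arm 3 at φ=240.0°: e+L cos θ3 = 0.1742;  S3 = (-0.0871, -0.1509, -0.0940)
|S₂|²−|S₁|² = -0.0021;  |S₃|²−|S₁|² = -0.0167
linear system: -0.6945x+0.3925y = -0.0021−-0.0316z; -0.6421x+-0.3017y = -0.0167−-0.1195z
Cramer: x(z) = 0.0156-0.1223z;  y(z) = 0.0223-0.1359z
into |P−S₁|² = l²: 1.0334z² + 0.1158z + -0.0530 = 0;  Δ = 0.2326;  z = -0.2894 or 0.1774 → z<0 root = -0.2894
x = 0.0510, y = 0.0616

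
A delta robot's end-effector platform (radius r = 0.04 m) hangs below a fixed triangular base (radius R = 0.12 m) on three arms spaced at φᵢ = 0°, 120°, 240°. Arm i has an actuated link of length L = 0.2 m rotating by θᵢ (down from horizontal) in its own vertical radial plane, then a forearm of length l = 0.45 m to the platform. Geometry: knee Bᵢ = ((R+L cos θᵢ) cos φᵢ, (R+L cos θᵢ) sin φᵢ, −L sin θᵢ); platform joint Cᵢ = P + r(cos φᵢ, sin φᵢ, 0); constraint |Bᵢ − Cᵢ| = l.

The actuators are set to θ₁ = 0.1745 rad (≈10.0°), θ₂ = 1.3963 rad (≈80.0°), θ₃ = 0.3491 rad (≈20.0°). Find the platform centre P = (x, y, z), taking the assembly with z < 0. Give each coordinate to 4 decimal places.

(0.1659, -0.2320, -0.4039)

φ1=0.0°: virtual centre (0.2770, 0.0000, -0.0347), radius l
arm 2 at φ=120.0°: (R−r)+L cos θ2 = 0.1147;  S2 = (-0.0574, 0.0994, -0.1970)
φ3=240.0°: virtual centre (-0.1340, -0.2320, -0.0684), radius l
|S₂|²−|S₁|² = -0.0260;  |S₃|²−|S₁|² = -0.0014
[-0.6686 0.1987 -0.3245]·P = -0.0260;  [-0.8219 -0.4641 -0.0674]·P = -0.0014
det = 0.4736;  x = 0.0260+-0.3462z,  y = -0.0430+0.4679z
quadratic in z: (1.3388)z²+(0.2029)z+(-0.1365)=0, √Δ=0.8787 → z ∈ {-0.4039, 0.2524}; z = -0.4039 (taking z<0)
x = 0.1659, y = -0.2320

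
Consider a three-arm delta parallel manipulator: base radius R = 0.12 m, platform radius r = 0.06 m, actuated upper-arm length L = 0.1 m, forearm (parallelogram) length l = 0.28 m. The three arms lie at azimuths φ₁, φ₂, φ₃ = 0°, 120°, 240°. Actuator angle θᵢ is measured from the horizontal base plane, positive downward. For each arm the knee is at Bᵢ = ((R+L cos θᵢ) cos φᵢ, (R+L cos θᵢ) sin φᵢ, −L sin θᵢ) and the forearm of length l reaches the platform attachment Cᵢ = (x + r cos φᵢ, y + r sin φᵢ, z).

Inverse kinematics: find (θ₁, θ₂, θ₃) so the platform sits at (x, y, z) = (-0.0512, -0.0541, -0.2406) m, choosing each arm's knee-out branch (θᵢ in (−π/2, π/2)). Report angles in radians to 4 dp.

θ₁ = 0.5232, θ₂ = 0.3491, θ₃ = -0.2620

rotate P by −φ1: (-0.0512, -0.0541, -0.2406)
  e−x'=0.1112;  (l²−L²−(e−x')²−y'²−z²)/2L = -0.0239
  θ1 = atan2(B,A) + arccos(C/0.2651) = 0.5232
rotate P by −φ2: (-0.0213, 0.0714, -0.2406)
  e−x'=0.0813;  (l²−L²−(e−x')²−y'²−z²)/2L = -0.0059
  γ=atan2(-0.2406,0.0813)=-1.2451;  ψ=arccos(-0.0234)=1.5942;  θ2=γ+ψ≈0.3491
φ3=240.0° → target in arm frame (0.0725, -0.0173)
  e−x'=-0.0125;  (l²−L²−(e−x')²−y'²−z²)/2L = 0.0503
  θ3 = atan2(B,A) + arccos(C/0.2409) = -0.2620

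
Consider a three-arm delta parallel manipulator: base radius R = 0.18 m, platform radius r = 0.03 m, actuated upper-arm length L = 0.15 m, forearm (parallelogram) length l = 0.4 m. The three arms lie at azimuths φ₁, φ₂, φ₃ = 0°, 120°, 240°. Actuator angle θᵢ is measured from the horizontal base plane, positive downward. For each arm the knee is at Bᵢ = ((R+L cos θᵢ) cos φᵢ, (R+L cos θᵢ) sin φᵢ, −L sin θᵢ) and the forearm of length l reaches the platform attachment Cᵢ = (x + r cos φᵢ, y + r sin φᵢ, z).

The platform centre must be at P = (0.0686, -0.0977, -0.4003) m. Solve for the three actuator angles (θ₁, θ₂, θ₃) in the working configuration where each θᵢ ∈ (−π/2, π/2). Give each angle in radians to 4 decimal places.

arm 1 (φ=0.0°): x'=0.0686, y'=-0.0977
  A=0.0814, B=-0.4003, C=(l²−L²−A²−y'²−z²)/(2L)=-0.1297
  √(A²+B²)=0.4085;  θ1 = -1.3702+1.8939 ≈ 0.5237
φ2=120.0° → target in arm frame (-0.1189, -0.0106)
  A cos θ + B sin θ = C:  0.2689·cos θ + -0.4003·sin θ = -0.3172
  √(A²+B²)=0.4822;  θ2 = -0.9793+2.2887 ≈ 1.3094
φ3=240.0° → target in arm frame (0.0503, 0.1083)
  e−x'=0.0997;  (l²−L²−(e−x')²−y'²−z²)/2L = -0.1480
  √(A²+B²)=0.4125;  θ3 = -1.3267+1.9377 ≈ 0.6110

θ₁ = 0.5237, θ₂ = 1.3094, θ₃ = 0.6110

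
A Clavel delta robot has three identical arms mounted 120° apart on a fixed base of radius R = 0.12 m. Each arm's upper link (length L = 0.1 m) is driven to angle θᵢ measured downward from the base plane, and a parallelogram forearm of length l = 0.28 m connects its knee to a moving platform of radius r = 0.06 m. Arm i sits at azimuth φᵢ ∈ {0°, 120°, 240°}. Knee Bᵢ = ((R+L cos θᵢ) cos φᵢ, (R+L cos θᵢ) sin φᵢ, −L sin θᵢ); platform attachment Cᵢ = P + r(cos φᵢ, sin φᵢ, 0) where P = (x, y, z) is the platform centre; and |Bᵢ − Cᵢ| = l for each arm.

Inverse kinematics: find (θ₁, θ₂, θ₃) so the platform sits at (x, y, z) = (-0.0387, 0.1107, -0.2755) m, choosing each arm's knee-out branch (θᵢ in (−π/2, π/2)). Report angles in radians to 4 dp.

θ₁ = 0.8722, θ₂ = -0.0003, θ₃ = 1.0466

φ1=0.0° → target in arm frame (-0.0387, 0.1107)
  e−x'=0.0987;  (l²−L²−(e−x')²−y'²−z²)/2L = -0.1475
  θ1 = atan2(B,A) + arccos(C/0.2926) = 0.8722
arm 2 (φ=120.0°): x'=0.1152, y'=-0.0218
  A cos θ + B sin θ = C:  -0.0552·cos θ + -0.2755·sin θ = -0.0551
  γ=atan2(-0.2755,-0.0552)=-1.7686;  ψ=arccos(-0.1962)=1.7683;  θ2=γ+ψ≈-0.0003
rotate P by −φ3: (-0.0765, -0.0889, -0.2755)
  e−x'=0.1365;  (l²−L²−(e−x')²−y'²−z²)/2L = -0.1702
  θ3 = atan2(B,A) + arccos(C/0.3075) = 1.0466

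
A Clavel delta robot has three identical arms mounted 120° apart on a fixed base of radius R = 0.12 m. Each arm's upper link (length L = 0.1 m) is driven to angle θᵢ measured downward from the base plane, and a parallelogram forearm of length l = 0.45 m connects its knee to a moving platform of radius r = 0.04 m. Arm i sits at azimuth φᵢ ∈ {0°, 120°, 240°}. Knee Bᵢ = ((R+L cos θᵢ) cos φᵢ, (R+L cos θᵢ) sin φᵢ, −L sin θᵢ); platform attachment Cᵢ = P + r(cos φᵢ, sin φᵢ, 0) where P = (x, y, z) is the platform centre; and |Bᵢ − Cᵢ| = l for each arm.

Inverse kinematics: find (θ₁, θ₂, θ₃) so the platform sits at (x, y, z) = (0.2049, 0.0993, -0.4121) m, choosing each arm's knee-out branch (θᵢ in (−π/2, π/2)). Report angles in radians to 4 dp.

rotate P by −φ1: (0.2049, 0.0993, -0.4121)
  A cos θ + B sin θ = C:  -0.1249·cos θ + -0.4121·sin θ = -0.0139
  γ=atan2(-0.4121,-0.1249)=-1.8651;  ψ=arccos(-0.0324)=1.6032;  θ1=γ+ψ≈-0.2619
rotate P by −φ2: (-0.0165, -0.2271, -0.4121)
  A cos θ + B sin θ = C:  0.0965·cos θ + -0.4121·sin θ = -0.1910
  θ2 = atan2(B,A) + arccos(C/0.4232) = 0.6982
rotate P by −φ3: (-0.1884, 0.1278, -0.4121)
  A=0.2684, B=-0.4121, C=(l²−L²−A²−y'²−z²)/(2L)=-0.3286
  √(A²+B²)=0.4918;  θ3 = -0.9934+2.3025 ≈ 1.3091

θ₁ = -0.2619, θ₂ = 0.6982, θ₃ = 1.3091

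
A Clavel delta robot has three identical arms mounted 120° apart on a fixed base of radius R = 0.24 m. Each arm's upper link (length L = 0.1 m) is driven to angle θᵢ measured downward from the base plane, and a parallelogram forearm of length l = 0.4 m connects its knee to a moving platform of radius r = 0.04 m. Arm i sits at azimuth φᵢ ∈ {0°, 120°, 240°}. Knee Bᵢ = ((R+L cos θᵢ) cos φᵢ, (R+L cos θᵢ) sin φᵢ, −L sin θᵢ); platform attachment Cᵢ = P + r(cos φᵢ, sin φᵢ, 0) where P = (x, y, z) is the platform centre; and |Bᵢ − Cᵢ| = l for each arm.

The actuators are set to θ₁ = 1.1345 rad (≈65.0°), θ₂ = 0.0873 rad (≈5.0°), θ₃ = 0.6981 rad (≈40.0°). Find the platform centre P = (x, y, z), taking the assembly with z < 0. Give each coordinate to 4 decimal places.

(-0.0698, 0.0451, -0.3368)

O1 = (0.2423·cos0.0°, 0.2423·sin0.0°, -0.0906) = (0.2423, 0.0000, -0.0906)
O2 = (0.2996·cos120.0°, 0.2996·sin120.0°, -0.0087) = (-0.1498, 0.2595, -0.0087)
O3 = (0.2766·cos240.0°, 0.2766·sin240.0°, -0.0643) = (-0.1383, -0.2395, -0.0643)
eliminate P² terms by subtracting sphere 1 from 2 and 3
linear system: -0.7841x+0.5190y = 0.0229−0.1638z; -0.7611x+-0.4791y = 0.0137−0.0527z
Cramer: x(z) = -0.0235+0.1373z;  y(z) = 0.0087-0.1082z
quadratic in z: (1.0306)z²+(0.1064)z+(-0.0811)=0, √Δ=0.5878 → z ∈ {-0.3368, 0.2336}; z = -0.3368 (taking z<0)
x = -0.0698, y = 0.0451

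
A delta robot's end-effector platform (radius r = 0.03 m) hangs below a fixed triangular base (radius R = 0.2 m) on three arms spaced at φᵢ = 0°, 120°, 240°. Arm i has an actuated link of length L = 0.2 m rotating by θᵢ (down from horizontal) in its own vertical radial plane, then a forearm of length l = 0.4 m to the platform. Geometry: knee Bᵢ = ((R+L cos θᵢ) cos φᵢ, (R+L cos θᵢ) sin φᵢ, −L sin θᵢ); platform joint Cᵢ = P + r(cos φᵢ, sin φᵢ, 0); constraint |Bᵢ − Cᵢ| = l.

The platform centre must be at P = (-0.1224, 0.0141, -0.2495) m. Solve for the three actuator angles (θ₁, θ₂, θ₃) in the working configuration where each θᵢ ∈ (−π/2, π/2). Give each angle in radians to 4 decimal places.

θ₁ = 1.0472, θ₂ = 0.0001, θ₃ = 0.1747

φ1=0.0° → target in arm frame (-0.1224, 0.0141)
  A cos θ + B sin θ = C:  0.2924·cos θ + -0.2495·sin θ = -0.0699
  θ1 = atan2(B,A) + arccos(C/0.3844) = 1.0472
arm 2 (φ=120.0°): x'=0.0734, y'=0.0990
  e−x'=0.0966;  (l²−L²−(e−x')²−y'²−z²)/2L = 0.0966
  γ=atan2(-0.2495,0.0966)=-1.2014;  ψ=arccos(0.3610)=1.2015;  θ2=γ+ψ≈0.0001
rotate P by −φ3: (0.0490, -0.1131, -0.2495)
  A=0.1210, B=-0.2495, C=(l²−L²−A²−y'²−z²)/(2L)=0.0758
  γ=atan2(-0.2495,0.1210)=-1.1192;  ψ=arccos(0.2734)=1.2939;  θ3=γ+ψ≈0.1747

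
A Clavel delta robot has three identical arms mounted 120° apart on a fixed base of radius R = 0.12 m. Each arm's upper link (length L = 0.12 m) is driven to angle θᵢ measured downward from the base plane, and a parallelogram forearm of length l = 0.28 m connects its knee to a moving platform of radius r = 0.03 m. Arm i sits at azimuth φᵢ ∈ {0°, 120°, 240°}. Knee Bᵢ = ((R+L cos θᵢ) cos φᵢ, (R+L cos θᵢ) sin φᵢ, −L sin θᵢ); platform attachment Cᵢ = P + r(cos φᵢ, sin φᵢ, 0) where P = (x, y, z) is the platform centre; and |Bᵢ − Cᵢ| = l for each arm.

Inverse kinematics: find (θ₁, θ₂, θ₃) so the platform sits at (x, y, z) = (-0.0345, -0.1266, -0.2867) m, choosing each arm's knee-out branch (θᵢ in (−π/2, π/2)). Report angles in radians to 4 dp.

θ₁ = 1.1343, θ₂ = 1.3960, θ₃ = 0.1746

arm 1 (φ=0.0°): x'=-0.0345, y'=-0.1266
  A cos θ + B sin θ = C:  0.1245·cos θ + -0.2867·sin θ = -0.2072
  γ=atan2(-0.2867,0.1245)=-1.1611;  ψ=arccos(-0.6629)=2.2954;  θ1=γ+ψ≈1.1343
arm 2 (φ=120.0°): x'=-0.0924, y'=0.0932
  A cos θ + B sin θ = C:  0.1824·cos θ + -0.2867·sin θ = -0.2506
  θ2 = atan2(B,A) + arccos(C/0.3398) = 1.3960
φ3=240.0° → target in arm frame (0.1269, 0.0334)
  A cos θ + B sin θ = C:  -0.0369·cos θ + -0.2867·sin θ = -0.0861
  γ=atan2(-0.2867,-0.0369)=-1.6988;  ψ=arccos(-0.2980)=1.8734;  θ3=γ+ψ≈0.1746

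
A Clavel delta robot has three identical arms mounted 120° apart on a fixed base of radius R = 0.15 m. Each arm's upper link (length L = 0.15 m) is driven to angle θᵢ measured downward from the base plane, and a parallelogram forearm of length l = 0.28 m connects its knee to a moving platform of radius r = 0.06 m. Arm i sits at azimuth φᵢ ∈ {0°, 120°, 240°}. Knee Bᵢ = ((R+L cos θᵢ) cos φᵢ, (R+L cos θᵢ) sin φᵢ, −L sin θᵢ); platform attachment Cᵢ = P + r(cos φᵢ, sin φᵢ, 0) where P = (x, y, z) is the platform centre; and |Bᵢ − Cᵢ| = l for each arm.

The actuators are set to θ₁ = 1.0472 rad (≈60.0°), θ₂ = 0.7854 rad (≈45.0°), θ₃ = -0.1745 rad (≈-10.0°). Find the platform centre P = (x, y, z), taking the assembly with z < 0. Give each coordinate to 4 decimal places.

(-0.0851, -0.0839, -0.2237)

arm 1 at φ=0.0°: (R−r)+L cos θ1 = 0.1650;  S1 = (0.1650, 0.0000, -0.1299)
φ2=120.0°: virtual centre (-0.0980, 0.1698, -0.1061), radius l
S3 = (0.2377·cos240.0°, 0.2377·sin240.0°, 0.0260) = (-0.1189, -0.2059, 0.0260)
eliminate P² terms by subtracting sphere 1 from 2 and 3
[-0.5261 0.3396 0.0477]·P = 0.0056;  [-0.5677 -0.4117 0.3119]·P = 0.0131
det = 0.4094;  x = -0.0165+0.3067z,  y = -0.0091+0.3347z
sphere 1 gives Az²+Bz+C=0 with A=1.2060, B=0.1424, C=-0.0285;  B²−4AC=0.1578;  roots -0.2237, 0.1056;  negative root z = -0.2237
x = -0.0851, y = -0.0839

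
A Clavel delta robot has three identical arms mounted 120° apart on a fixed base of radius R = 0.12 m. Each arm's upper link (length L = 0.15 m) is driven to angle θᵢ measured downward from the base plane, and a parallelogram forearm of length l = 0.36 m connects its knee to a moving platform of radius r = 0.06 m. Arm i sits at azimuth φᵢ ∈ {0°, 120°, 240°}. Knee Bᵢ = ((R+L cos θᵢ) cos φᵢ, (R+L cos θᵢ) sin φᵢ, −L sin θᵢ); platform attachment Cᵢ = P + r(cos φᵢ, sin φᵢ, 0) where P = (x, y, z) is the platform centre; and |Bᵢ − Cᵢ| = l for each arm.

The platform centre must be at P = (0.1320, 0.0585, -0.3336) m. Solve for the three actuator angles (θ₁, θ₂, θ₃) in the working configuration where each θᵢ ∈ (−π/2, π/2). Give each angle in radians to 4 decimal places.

rotate P by −φ1: (0.1320, 0.0585, -0.3336)
  A cos θ + B sin θ = C:  -0.0720·cos θ + -0.3336·sin θ = -0.0427
  θ1 = atan2(B,A) + arccos(C/0.3413) = -0.0873
φ2=120.0° → target in arm frame (-0.0153, -0.1436)
  e−x'=0.0753;  (l²−L²−(e−x')²−y'²−z²)/2L = -0.1016
  θ2 = atan2(B,A) + arccos(C/0.3420) = 0.5237
arm 3 (φ=240.0°): x'=-0.1167, y'=0.0851
  A cos θ + B sin θ = C:  0.1767·cos θ + -0.3336·sin θ = -0.1421
  θ3 = atan2(B,A) + arccos(C/0.3775) = 0.8730

θ₁ = -0.0873, θ₂ = 0.5237, θ₃ = 0.8730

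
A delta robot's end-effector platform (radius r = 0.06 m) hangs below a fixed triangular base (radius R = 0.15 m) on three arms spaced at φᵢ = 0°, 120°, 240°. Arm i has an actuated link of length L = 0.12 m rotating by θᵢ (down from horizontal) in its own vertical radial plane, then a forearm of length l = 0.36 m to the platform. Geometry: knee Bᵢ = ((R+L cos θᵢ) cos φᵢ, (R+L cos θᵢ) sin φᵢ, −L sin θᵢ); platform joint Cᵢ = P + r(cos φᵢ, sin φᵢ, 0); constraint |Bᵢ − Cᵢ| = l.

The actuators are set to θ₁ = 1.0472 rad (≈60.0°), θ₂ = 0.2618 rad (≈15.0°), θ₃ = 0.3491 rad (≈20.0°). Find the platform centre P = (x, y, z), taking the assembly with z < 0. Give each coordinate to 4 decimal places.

centre 1 = (0.1500·cos0.0°, 0.1500·sin0.0°, -0.1039) = (0.1500, 0.0000, -0.1039)
φ2=120.0°: virtual centre (-0.1030, 0.1783, -0.0311), radius l
arm 3 at φ=240.0°: (R−r)+L cos θ3 = 0.2028;  centre 3 = (-0.1014, -0.1756, -0.0410)
eliminate P² terms by subtracting sphere 1 from 2 and 3
[-0.5059 0.3566 0.1457]·P = 0.0101;  [-0.5028 -0.3512 0.1258]·P = 0.0095
det = 0.3570;  x = -0.0194+0.2690z,  y = 0.0007+-0.0270z
sphere 1 gives Az²+Bz+C=0 with A=1.0731, B=0.1167, C=-0.0901;  B²−4AC=0.4004;  roots -0.3492, 0.2405;  negative root z = -0.3492
x = -0.1133, y = 0.0102

(-0.1133, 0.0102, -0.3492)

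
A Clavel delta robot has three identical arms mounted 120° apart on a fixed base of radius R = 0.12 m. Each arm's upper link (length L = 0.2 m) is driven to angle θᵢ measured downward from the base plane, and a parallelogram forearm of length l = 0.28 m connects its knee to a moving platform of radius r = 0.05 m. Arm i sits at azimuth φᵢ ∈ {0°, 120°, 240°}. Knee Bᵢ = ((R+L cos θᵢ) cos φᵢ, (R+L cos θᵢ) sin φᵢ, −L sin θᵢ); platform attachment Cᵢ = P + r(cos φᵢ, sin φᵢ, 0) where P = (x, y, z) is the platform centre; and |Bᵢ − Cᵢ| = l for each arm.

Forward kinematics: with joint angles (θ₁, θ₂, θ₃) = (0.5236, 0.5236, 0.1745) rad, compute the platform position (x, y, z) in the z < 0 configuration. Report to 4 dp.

centre 1 = (0.2432·cos0.0°, 0.2432·sin0.0°, -0.1000) = (0.2432, 0.0000, -0.1000)
arm 2 at φ=120.0°: e+L cos θ2 = 0.2432;  centre 2 = (-0.1216, 0.2106, -0.1000)
arm 3 at φ=240.0°: e+L cos θ3 = 0.2670;  centre 3 = (-0.1335, -0.2312, -0.0347)
subtract pairs → two planes through P
plane₁₂: -0.7296x+0.4212y+0.0000z = 0.0000
Cramer: x(z) = -0.0021+0.0840z;  y(z) = -0.0037+0.1455z
quadratic in z: (1.0282)z²+(0.1577)z+(-0.0082)=0, √Δ=0.2420 → z ∈ {-0.1944, 0.0410}; z = -0.1944 (taking z<0)
x = -0.0185, y = -0.0320

(-0.0185, -0.0320, -0.1944)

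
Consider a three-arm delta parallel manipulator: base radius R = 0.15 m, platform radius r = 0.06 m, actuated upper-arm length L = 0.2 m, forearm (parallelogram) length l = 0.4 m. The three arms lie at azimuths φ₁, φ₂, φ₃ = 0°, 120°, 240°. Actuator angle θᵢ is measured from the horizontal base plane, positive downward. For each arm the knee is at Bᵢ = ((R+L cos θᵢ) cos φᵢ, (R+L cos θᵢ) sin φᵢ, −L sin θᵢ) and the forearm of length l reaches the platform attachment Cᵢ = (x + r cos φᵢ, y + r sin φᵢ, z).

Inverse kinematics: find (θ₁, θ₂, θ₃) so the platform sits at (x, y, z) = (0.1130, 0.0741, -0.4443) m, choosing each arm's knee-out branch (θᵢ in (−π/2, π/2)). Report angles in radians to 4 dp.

φ1=0.0° → target in arm frame (0.1130, 0.0741)
  A cos θ + B sin θ = C:  -0.0230·cos θ + -0.4443·sin θ = -0.2086
  γ=atan2(-0.4443,-0.0230)=-1.6225;  ψ=arccos(-0.4688)=2.0587;  θ1=γ+ψ≈0.4362
φ2=120.0° → target in arm frame (0.0077, -0.1349)
  A=0.0823, B=-0.4443, C=(l²−L²−A²−y'²−z²)/(2L)=-0.2560
  √(A²+B²)=0.4519;  θ2 = -1.3876+2.1730 ≈ 0.7854
φ3=240.0° → target in arm frame (-0.1207, 0.0608)
  e−x'=0.2107;  (l²−L²−(e−x')²−y'²−z²)/2L = -0.3137
  θ3 = atan2(B,A) + arccos(C/0.4917) = 1.1346

θ₁ = 0.4362, θ₂ = 0.7854, θ₃ = 1.1346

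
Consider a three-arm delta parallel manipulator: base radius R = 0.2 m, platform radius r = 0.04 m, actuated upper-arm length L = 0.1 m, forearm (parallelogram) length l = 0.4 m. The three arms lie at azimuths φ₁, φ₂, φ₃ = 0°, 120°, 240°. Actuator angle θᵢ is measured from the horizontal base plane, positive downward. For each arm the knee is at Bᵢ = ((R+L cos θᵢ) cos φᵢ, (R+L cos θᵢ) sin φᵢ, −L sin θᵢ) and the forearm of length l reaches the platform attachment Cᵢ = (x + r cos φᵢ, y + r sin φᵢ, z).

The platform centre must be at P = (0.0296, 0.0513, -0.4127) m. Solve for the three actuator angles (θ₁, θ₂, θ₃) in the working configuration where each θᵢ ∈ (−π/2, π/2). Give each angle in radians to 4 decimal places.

φ1=0.0° → target in arm frame (0.0296, 0.0513)
  A=0.1304, B=-0.4127, C=(l²−L²−A²−y'²−z²)/(2L)=-0.1998
  γ=atan2(-0.4127,0.1304)=-1.2648;  ψ=arccos(-0.4616)=2.0506;  θ1=γ+ψ≈0.7858
rotate P by −φ2: (0.0296, -0.0513, -0.4127)
  A cos θ + B sin θ = C:  0.1304·cos θ + -0.4127·sin θ = -0.1997
  θ2 = atan2(B,A) + arccos(C/0.4328) = 0.7857
rotate P by −φ3: (-0.0592, 0.0000, -0.4127)
  A cos θ + B sin θ = C:  0.2192·cos θ + -0.4127·sin θ = -0.3419
  γ=atan2(-0.4127,0.2192)=-1.0825;  ψ=arccos(-0.7316)=2.3915;  θ3=γ+ψ≈1.3090

θ₁ = 0.7858, θ₂ = 0.7857, θ₃ = 1.3090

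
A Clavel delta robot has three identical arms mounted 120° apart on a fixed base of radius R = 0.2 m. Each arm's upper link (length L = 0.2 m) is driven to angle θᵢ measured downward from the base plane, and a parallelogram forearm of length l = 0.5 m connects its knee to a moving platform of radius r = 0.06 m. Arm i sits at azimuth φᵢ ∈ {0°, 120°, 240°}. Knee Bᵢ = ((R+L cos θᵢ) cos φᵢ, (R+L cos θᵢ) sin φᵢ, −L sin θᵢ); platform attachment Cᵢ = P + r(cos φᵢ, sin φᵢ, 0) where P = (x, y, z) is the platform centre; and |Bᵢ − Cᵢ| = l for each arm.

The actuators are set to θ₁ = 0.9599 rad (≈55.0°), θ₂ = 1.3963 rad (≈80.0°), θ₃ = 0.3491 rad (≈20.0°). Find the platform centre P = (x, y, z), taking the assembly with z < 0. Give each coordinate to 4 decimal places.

φ1=0.0°: virtual centre (0.2547, 0.0000, -0.1638), radius l
arm 2 at φ=120.0°: ρ2 = 0.1747;  centre 2 = (-0.0874, 0.1513, -0.1970)
arm 3 at φ=240.0°: ρ3 = 0.3279;  centre 3 = (-0.1640, -0.2840, -0.0684)
subtract pairs → two planes through P
plane₁₂: -0.6842x+0.3026y+-0.0663z = -0.0224
Cramer: x(z) = 0.0102+0.0313z;  y(z) = -0.0511+0.2898z
sphere 1 gives Az²+Bz+C=0 with A=1.0850, B=0.2827, C=-0.1607;  B²−4AC=0.7775;  roots -0.5367, 0.2761;  negative root z = -0.5367
x = -0.0067, y = -0.2066

(-0.0067, -0.2066, -0.5367)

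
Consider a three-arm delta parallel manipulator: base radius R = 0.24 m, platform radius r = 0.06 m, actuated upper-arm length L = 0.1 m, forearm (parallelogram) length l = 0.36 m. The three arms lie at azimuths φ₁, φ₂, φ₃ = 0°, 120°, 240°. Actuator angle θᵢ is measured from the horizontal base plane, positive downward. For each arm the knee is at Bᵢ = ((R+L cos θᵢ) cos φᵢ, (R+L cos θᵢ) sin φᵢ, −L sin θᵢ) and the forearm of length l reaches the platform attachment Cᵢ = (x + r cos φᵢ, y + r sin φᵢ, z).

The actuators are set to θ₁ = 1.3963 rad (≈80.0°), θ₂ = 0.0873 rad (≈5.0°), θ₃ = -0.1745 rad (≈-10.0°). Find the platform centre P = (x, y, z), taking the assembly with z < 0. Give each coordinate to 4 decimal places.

(-0.1234, -0.0138, -0.2613)

φ1=0.0°: virtual centre (0.1974, 0.0000, -0.0985), radius l
S2 = (0.2796·cos120.0°, 0.2796·sin120.0°, -0.0087) = (-0.1398, 0.2422, -0.0087)
S3 = (0.2785·cos240.0°, 0.2785·sin240.0°, 0.0174) = (-0.1392, -0.2412, 0.0174)
eliminate P² terms by subtracting sphere 1 from 2 and 3
linear system: -0.6743x+0.4843y = 0.0296−0.1795z; -0.6732x+-0.4823y = 0.0292−0.2317z
Cramer: x(z) = -0.0436+0.3052z;  y(z) = 0.0004+0.0543z
into |P−S₁|² = l²: 1.0961z² + 0.0499z + -0.0618 = 0;  Δ = 0.2735;  z = -0.2613 or 0.2158 → z<0 root = -0.2613
x = -0.1234, y = -0.0138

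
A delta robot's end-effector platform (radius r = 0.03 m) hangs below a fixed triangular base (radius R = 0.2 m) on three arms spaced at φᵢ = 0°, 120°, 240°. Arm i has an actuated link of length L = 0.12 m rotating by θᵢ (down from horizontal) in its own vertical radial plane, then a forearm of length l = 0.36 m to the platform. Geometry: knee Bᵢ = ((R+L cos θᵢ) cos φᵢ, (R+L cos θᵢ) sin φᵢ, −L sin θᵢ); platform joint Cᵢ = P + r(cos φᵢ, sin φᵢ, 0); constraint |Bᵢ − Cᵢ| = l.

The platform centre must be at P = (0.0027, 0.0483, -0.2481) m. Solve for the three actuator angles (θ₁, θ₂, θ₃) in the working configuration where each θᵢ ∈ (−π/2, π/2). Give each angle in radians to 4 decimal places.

rotate P by −φ1: (0.0027, 0.0483, -0.2481)
  e−x'=0.1673;  (l²−L²−(e−x')²−y'²−z²)/2L = 0.0972
  θ1 = atan2(B,A) + arccos(C/0.2992) = 0.2625
φ2=120.0° → target in arm frame (0.0405, -0.0265)
  A cos θ + B sin θ = C:  0.1295·cos θ + -0.2481·sin θ = 0.1507
  θ2 = atan2(B,A) + arccos(C/0.2799) = -0.0875
arm 3 (φ=240.0°): x'=-0.0432, y'=-0.0218
  A cos θ + B sin θ = C:  0.2132·cos θ + -0.2481·sin θ = 0.0322
  γ=atan2(-0.2481,0.2132)=-0.8610;  ψ=arccos(0.0984)=1.4722;  θ3=γ+ψ≈0.6113

θ₁ = 0.2625, θ₂ = -0.0875, θ₃ = 0.6113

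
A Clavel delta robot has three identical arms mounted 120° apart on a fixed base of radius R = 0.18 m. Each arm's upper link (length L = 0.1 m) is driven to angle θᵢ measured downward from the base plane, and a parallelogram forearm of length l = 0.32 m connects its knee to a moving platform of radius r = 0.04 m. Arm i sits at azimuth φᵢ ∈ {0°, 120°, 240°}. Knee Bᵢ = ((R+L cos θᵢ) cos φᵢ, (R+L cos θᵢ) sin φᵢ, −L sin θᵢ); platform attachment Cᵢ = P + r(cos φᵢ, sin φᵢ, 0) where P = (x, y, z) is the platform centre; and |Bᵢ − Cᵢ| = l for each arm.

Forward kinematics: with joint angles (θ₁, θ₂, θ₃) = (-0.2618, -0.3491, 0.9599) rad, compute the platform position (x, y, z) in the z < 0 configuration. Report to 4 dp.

(0.0434, 0.0828, -0.2154)

centre 1 = (0.2366·cos0.0°, 0.2366·sin0.0°, 0.0259) = (0.2366, 0.0000, 0.0259)
arm 2 at φ=120.0°: e+L cos θ2 = 0.2340;  centre 2 = (-0.1170, 0.2026, 0.0342)
φ3=240.0°: virtual centre (-0.0987, -0.1709, -0.0819), radius l
subtract pairs → two planes through P
[-0.7072 0.4052 0.0166]·P = -0.0007;  [-0.6705 -0.3418 -0.2156]·P = -0.0110
det = 0.5135;  x = 0.0092+-0.1591z,  y = 0.0142+-0.3187z
sphere 1 gives Az²+Bz+C=0 with A=1.1268, B=0.0116, C=-0.0498;  B²−4AC=0.2246;  roots -0.2154, 0.2052;  negative root z = -0.2154
x = 0.0434, y = 0.0828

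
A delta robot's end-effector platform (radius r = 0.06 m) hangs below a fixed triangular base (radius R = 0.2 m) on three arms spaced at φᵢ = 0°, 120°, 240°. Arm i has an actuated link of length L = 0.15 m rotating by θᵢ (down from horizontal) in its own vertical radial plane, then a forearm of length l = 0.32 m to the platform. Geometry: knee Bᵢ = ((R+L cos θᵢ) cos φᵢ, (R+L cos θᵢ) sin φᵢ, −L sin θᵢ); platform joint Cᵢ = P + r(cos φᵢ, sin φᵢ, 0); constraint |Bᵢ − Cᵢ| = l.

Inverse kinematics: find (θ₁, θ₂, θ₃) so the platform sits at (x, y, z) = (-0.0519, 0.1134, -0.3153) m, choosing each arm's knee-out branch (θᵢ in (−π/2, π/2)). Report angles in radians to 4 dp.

θ₁ = 1.2218, θ₂ = 0.2619, θ₃ = 1.3092

φ1=0.0° → target in arm frame (-0.0519, 0.1134)
  e−x'=0.1919;  (l²−L²−(e−x')²−y'²−z²)/2L = -0.2307
  √(A²+B²)=0.3691;  θ1 = -1.0241+2.2458 ≈ 1.2218
arm 2 (φ=120.0°): x'=0.1242, y'=-0.0118
  A cos θ + B sin θ = C:  0.0158·cos θ + -0.3153·sin θ = -0.0663
  θ2 = atan2(B,A) + arccos(C/0.3157) = 0.2619
rotate P by −φ3: (-0.0723, -0.1016, -0.3153)
  A cos θ + B sin θ = C:  0.2123·cos θ + -0.3153·sin θ = -0.2497
  γ=atan2(-0.3153,0.2123)=-0.9783;  ψ=arccos(-0.6569)=2.2874;  θ3=γ+ψ≈1.3092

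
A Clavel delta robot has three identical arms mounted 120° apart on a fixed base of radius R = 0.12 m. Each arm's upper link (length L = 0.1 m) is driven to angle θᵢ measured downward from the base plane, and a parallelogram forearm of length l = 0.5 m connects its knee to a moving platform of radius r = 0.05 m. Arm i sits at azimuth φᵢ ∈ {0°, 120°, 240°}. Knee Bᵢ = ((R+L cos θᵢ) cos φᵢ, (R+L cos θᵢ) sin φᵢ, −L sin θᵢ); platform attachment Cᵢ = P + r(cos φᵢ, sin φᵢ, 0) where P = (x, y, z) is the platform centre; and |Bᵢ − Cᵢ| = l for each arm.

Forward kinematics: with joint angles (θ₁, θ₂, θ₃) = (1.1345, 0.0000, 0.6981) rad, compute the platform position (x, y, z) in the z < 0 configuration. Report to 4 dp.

(-0.1614, 0.1147, -0.4930)

arm 1 at φ=0.0°: e+L cos θ1 = 0.1123;  centre 1 = (0.1123, 0.0000, -0.0906)
φ2=120.0°: virtual centre (-0.0850, 0.1472, 0.0000), radius l
centre 3 = (0.1466·cos240.0°, 0.1466·sin240.0°, -0.0643) = (-0.0733, -0.1270, -0.0643)
eliminate P² terms by subtracting sphere 1 from 2 and 3
[-0.3945 0.2944 0.1813]·P = 0.0081;  [-0.3711 -0.2539 0.0527]·P = 0.0048
Cramer: x(z) = -0.0166+0.2939z;  y(z) = 0.0053-0.2219z
into |P−centre ₁|² = l²: 1.1356z² + 0.1032z + -0.2252 = 0;  Δ = 1.0334;  z = -0.4930 or 0.4022 → z<0 root = -0.4930
x = -0.1614, y = 0.1147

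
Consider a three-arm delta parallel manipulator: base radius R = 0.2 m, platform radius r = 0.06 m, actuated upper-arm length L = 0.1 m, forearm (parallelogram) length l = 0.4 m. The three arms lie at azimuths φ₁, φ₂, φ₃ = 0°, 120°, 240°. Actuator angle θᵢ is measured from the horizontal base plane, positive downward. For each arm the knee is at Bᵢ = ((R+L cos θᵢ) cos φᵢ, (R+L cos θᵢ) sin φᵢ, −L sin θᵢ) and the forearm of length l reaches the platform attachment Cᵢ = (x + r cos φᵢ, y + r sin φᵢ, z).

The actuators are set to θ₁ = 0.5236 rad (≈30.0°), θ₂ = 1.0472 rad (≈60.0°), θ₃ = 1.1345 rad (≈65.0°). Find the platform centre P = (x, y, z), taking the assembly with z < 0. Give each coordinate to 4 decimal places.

(0.0682, 0.0094, -0.4172)

S1 = (0.2266·cos0.0°, 0.2266·sin0.0°, -0.0500) = (0.2266, 0.0000, -0.0500)
S2 = (0.1900·cos120.0°, 0.1900·sin120.0°, -0.0866) = (-0.0950, 0.1645, -0.0866)
arm 3 at φ=240.0°: (R−r)+L cos θ3 = 0.1823;  S3 = (-0.0911, -0.1578, -0.0906)
subtract pairs → two planes through P
plane₁₂: -0.6432x+0.3291y+-0.0732z = -0.0102
det = 0.4122;  x = 0.0178+-0.1210z,  y = 0.0036+-0.0140z
quadratic in z: (1.0148)z²+(0.1504)z+(-0.1139)=0, √Δ=0.6963 → z ∈ {-0.4172, 0.2690}; z = -0.4172 (taking z<0)
x = 0.0682, y = 0.0094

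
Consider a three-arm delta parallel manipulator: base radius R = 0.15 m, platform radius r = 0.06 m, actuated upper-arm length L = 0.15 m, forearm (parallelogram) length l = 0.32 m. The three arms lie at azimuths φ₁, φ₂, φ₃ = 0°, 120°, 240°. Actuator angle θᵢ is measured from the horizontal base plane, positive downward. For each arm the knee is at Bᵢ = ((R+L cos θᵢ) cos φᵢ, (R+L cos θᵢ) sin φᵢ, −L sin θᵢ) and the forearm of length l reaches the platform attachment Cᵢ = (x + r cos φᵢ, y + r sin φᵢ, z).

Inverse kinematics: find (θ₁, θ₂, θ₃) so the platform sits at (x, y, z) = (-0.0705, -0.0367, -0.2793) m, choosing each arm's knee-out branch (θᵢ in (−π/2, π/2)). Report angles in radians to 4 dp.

rotate P by −φ1: (-0.0705, -0.0367, -0.2793)
  A=0.1605, B=-0.2793, C=(l²−L²−A²−y'²−z²)/(2L)=-0.0841
  √(A²+B²)=0.3221;  θ1 = -1.0492+1.8348 ≈ 0.7856
arm 2 (φ=120.0°): x'=0.0035, y'=0.0794
  e−x'=0.0865;  (l²−L²−(e−x')²−y'²−z²)/2L = -0.0397
  γ=atan2(-0.2793,0.0865)=-1.2704;  ψ=arccos(-0.1357)=1.7069;  θ2=γ+ψ≈0.4365
rotate P by −φ3: (0.0670, -0.0427, -0.2793)
  e−x'=0.0230;  (l²−L²−(e−x')²−y'²−z²)/2L = -0.0015
  γ=atan2(-0.2793,0.0230)=-1.4888;  ψ=arccos(-0.0055)=1.5763;  θ3=γ+ψ≈0.0875

θ₁ = 0.7856, θ₂ = 0.4365, θ₃ = 0.0875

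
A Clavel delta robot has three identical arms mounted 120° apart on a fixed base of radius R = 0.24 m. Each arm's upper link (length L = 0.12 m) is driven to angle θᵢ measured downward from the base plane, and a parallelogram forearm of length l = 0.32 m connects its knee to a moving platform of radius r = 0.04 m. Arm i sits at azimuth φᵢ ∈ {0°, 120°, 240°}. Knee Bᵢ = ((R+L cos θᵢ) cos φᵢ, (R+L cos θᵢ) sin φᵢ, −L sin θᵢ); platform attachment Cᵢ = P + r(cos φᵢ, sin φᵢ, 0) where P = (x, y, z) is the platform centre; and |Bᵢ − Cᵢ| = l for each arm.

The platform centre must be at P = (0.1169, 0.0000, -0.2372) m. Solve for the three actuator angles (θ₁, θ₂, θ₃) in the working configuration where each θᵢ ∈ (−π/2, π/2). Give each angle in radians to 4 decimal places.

φ1=0.0° → target in arm frame (0.1169, 0.0000)
  e−x'=0.0831;  (l²−L²−(e−x')²−y'²−z²)/2L = 0.1035
  γ=atan2(-0.2372,0.0831)=-1.2338;  ψ=arccos(0.4116)=1.1465;  θ1=γ+ψ≈-0.0873
rotate P by −φ2: (-0.0584, -0.1012, -0.2372)
  e−x'=0.2584;  (l²−L²−(e−x')²−y'²−z²)/2L = -0.1888
  θ2 = atan2(B,A) + arccos(C/0.3508) = 1.3965
φ3=240.0° → target in arm frame (-0.0585, 0.1012)
  e−x'=0.2585;  (l²−L²−(e−x')²−y'²−z²)/2L = -0.1888
  θ3 = atan2(B,A) + arccos(C/0.3508) = 1.3965

θ₁ = -0.0873, θ₂ = 1.3965, θ₃ = 1.3965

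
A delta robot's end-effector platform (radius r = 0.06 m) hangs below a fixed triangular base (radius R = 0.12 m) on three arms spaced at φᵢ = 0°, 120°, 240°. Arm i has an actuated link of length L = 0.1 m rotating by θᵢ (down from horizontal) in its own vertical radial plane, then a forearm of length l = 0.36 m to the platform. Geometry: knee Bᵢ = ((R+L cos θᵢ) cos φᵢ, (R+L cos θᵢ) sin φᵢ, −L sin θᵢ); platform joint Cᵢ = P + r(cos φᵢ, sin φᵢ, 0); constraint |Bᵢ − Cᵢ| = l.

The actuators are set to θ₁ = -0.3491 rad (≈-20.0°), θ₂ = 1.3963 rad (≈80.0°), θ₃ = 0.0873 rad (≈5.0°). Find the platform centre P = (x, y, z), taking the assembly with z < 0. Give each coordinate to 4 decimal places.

(0.1546, -0.1771, -0.2792)

O1 = (0.1540·cos0.0°, 0.1540·sin0.0°, 0.0342) = (0.1540, 0.0000, 0.0342)
arm 2 at φ=120.0°: e+L cos θ2 = 0.0774;  O2 = (-0.0387, 0.0670, -0.0985)
arm 3 at φ=240.0°: e+L cos θ3 = 0.1596;  O3 = (-0.0798, -0.1382, -0.0087)
eliminate P² terms by subtracting sphere 1 from 2 and 3
[-0.3853 0.1340 -0.2654]·P = -0.0092;  [-0.4676 -0.2765 -0.0858]·P = 0.0007
det = 0.1692;  x = 0.0145+-0.5017z,  y = -0.0270+0.5379z
quadratic in z: (1.5410)z²+(0.0425)z+(-0.1082)=0, √Δ=0.8180 → z ∈ {-0.2792, 0.2516}; z = -0.2792 (taking z<0)
x = 0.1546, y = -0.1771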